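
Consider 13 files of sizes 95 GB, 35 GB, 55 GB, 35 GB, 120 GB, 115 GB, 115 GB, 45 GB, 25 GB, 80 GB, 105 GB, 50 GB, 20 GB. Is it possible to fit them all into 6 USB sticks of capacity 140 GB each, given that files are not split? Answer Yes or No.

No

Total = 895 GB; ⌈895/140⌉ = 7.
At least 7 USB sticks are required, but only 6 are allowed.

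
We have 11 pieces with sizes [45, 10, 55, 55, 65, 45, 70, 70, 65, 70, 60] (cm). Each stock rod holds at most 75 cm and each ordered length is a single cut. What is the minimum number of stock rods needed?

10

Total = 70 + 70 + 70 + 65 + 65 + 60 + 55 + 55 + 45 + 45 + 10 = 610 cm.
Lower bound: ⌈610/75⌉ = 9 stock rods.
Also, 10 pieces each exceed 75/2 cm, and no two of those can share a stock rod, so at least 10 stock rods are needed.
A packing using 10 stock rods:
  stock rod 1: 70 = 70
  stock rod 2: 70 = 70
  stock rod 3: 70 = 70
  stock rod 4: 65 + 10 = 75
  stock rod 5: 65 = 65
  stock rod 6: 60 = 60
  stock rod 7: 55 = 55
  stock rod 8: 55 = 55
  stock rod 9: 45 = 45
  stock rod 10: 45 = 45
This matches the lower bound, so 10 is optimal.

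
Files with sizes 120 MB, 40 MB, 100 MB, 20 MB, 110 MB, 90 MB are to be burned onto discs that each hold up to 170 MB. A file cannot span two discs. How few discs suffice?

Total = 120 + 110 + 100 + 90 + 40 + 20 = 480 MB.
Lower bound: ⌈480/170⌉ = 3 discs.
Also, 4 files each exceed 85 MB, and no two of those can share a disc, so at least 4 discs are needed.
A packing using 4 discs:
  disc 1: 120 + 40 = 160
  disc 2: 110 + 20 = 130
  disc 3: 100 = 100
  disc 4: 90 = 90
This matches the lower bound, so 4 is optimal.

4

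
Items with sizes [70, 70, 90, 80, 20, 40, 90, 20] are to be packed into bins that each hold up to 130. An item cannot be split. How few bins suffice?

5

Total = 90 + 90 + 80 + 70 + 70 + 40 + 20 + 20 = 480.
Lower bound: ⌈480/130⌉ = 4 bins.
Also, 5 items each exceed 65, and no two of those can share a bin, so at least 5 bins are needed.
A packing using 5 bins:
  bin 1: 90 + 40 = 130
  bin 2: 90 + 20 + 20 = 130
  bin 3: 80 = 80
  bin 4: 70 = 70
  bin 5: 70 = 70
This matches the lower bound, so 5 is optimal.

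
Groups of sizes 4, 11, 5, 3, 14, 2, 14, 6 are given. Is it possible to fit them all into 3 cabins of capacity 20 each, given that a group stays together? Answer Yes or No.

A valid assignment using 3 cabins:
  cabin 1: 14 + 6 = 20
  cabin 2: 14 + 5 = 19
  cabin 3: 11 + 4 + 3 + 2 = 20
Every load is within 20, so 3 cabins suffice.

Yes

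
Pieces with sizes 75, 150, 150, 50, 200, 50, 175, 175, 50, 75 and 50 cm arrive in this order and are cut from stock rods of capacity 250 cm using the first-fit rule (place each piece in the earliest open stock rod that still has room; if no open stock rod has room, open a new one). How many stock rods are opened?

  75 → stock rod 1 (new)  [load 75/250]
  150 → stock rod 1  [load 225/250]
  150 → stock rod 2 (new)  [load 150/250]
  50 → stock rod 2  [load 200/250]
  200 → stock rod 3 (new)  [load 200/250]
  50 → stock rod 2  [load 250/250]
  175 → stock rod 4 (new)  [load 175/250]
  175 → stock rod 5 (new)  [load 175/250]
  50 → stock rod 3  [load 250/250]
  75 → stock rod 4  [load 250/250]
  50 → stock rod 5  [load 225/250]
5 stock rods opened.

5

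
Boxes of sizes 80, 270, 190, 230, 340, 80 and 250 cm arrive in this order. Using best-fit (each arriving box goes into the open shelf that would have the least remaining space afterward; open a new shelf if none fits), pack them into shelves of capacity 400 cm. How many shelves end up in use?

  80 → shelf 1 (new)  [load 80/400]
  270 → shelf 1  [load 350/400]
  190 → shelf 2 (new)  [load 190/400]
  230 → shelf 3 (new)  [load 230/400]
  340 → shelf 4 (new)  [load 340/400]
  80 → shelf 3  [load 310/400]
  250 → shelf 5 (new)  [load 250/400]
5 shelves opened.

5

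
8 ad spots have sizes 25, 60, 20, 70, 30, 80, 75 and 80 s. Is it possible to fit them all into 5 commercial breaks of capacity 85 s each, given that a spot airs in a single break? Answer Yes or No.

Total = 440 s; ⌈440/85⌉ = 6.
At least 6 commercial breaks are required, but only 5 are allowed.

No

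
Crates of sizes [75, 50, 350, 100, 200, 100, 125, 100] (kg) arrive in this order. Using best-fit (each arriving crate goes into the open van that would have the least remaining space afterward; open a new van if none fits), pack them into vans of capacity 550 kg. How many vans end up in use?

  75 → van 1 (new)  [load 75/550]
  50 → van 1  [load 125/550]
  350 → van 1  [load 475/550]
  100 → van 2 (new)  [load 100/550]
  200 → van 2  [load 300/550]
  100 → van 2  [load 400/550]
  125 → van 2  [load 525/550]
  100 → van 3 (new)  [load 100/550]
3 vans opened.

3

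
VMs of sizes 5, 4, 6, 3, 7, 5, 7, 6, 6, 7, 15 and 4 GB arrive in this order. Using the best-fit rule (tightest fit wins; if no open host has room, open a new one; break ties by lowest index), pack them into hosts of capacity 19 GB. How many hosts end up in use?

  5 → host 1 (new)  [load 5/19]
  4 → host 1  [load 9/19]
  6 → host 1  [load 15/19]
  3 → host 1  [load 18/19]
  7 → host 2 (new)  [load 7/19]
  5 → host 2  [load 12/19]
  7 → host 2  [load 19/19]
  6 → host 3 (new)  [load 6/19]
  6 → host 3  [load 12/19]
  7 → host 3  [load 19/19]
  15 → host 4 (new)  [load 15/19]
  4 → host 4  [load 19/19]
4 hosts opened.

4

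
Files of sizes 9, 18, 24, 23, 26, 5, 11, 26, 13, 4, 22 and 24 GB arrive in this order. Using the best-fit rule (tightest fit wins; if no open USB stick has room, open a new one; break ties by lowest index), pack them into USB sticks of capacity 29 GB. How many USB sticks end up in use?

8

  9 → USB stick 1 (new)  [load 9/29]
  18 → USB stick 1  [load 27/29]
  24 → USB stick 2 (new)  [load 24/29]
  23 → USB stick 3 (new)  [load 23/29]
  26 → USB stick 4 (new)  [load 26/29]
  5 → USB stick 2  [load 29/29]
  11 → USB stick 5 (new)  [load 11/29]
  26 → USB stick 6 (new)  [load 26/29]
  13 → USB stick 5  [load 24/29]
  4 → USB stick 5  [load 28/29]
  22 → USB stick 7 (new)  [load 22/29]
  24 → USB stick 8 (new)  [load 24/29]
8 USB sticks opened.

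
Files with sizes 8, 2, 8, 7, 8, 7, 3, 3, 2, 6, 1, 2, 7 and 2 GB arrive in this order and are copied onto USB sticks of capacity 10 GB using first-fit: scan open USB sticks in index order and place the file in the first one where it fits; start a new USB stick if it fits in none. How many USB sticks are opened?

7

  8 → USB stick 1 (new)  [load 8/10]
  2 → USB stick 1  [load 10/10]
  8 → USB stick 2 (new)  [load 8/10]
  7 → USB stick 3 (new)  [load 7/10]
  8 → USB stick 4 (new)  [load 8/10]
  7 → USB stick 5 (new)  [load 7/10]
  3 → USB stick 3  [load 10/10]
  3 → USB stick 5  [load 10/10]
  2 → USB stick 2  [load 10/10]
  6 → USB stick 6 (new)  [load 6/10]
  1 → USB stick 4  [load 9/10]
  2 → USB stick 6  [load 8/10]
  7 → USB stick 7 (new)  [load 7/10]
  2 → USB stick 6  [load 10/10]
7 USB sticks opened.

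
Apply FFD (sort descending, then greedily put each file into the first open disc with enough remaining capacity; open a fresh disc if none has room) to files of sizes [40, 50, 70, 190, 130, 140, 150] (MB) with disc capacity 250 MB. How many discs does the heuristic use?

4

Sorted descending: 190, 150, 140, 130, 70, 50, 40.
  190 → disc 1 (new)  [load 190/250]
  150 → disc 2 (new)  [load 150/250]
  140 → disc 3 (new)  [load 140/250]
  130 → disc 4 (new)  [load 130/250]
  70 → disc 2  [load 220/250]
  50 → disc 1  [load 240/250]
  40 → disc 3  [load 180/250]
4 discs opened.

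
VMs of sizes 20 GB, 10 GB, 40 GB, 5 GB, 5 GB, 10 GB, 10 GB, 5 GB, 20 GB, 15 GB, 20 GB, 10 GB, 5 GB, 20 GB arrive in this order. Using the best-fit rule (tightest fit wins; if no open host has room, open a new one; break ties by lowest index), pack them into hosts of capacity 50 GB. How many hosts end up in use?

4

  20 → host 1 (new)  [load 20/50]
  10 → host 1  [load 30/50]
  40 → host 2 (new)  [load 40/50]
  5 → host 2  [load 45/50]
  5 → host 2  [load 50/50]
  10 → host 1  [load 40/50]
  10 → host 1  [load 50/50]
  5 → host 3 (new)  [load 5/50]
  20 → host 3  [load 25/50]
  15 → host 3  [load 40/50]
  20 → host 4 (new)  [load 20/50]
  10 → host 3  [load 50/50]
  5 → host 4  [load 25/50]
  20 → host 4  [load 45/50]
4 hosts opened.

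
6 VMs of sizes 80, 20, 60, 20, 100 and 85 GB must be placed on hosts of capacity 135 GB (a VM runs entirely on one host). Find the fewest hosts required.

Total = 100 + 85 + 80 + 60 + 20 + 20 = 365 GB.
Lower bound: ⌈365/135⌉ = 3 hosts.
A packing using 4 hosts:
  host 1: 100 + 20 = 120
  host 2: 85 + 20 = 105
  host 3: 80 = 80
  host 4: 60 = 60
No arrangement into 3 hosts stays within capacity, so 4 is optimal.

4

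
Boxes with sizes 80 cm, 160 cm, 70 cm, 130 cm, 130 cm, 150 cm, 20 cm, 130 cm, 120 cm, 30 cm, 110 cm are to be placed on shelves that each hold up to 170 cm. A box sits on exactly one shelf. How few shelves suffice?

Total = 160 + 150 + 130 + 130 + 130 + 120 + 110 + 80 + 70 + 30 + 20 = 1130 cm.
Lower bound: ⌈1130/170⌉ = 7 shelves.
A packing using 8 shelves:
  shelf 1: 160 = 160
  shelf 2: 150 + 20 = 170
  shelf 3: 130 + 30 = 160
  shelf 4: 130 = 130
  shelf 5: 130 = 130
  shelf 6: 120 = 120
  shelf 7: 110 = 110
  shelf 8: 80 + 70 = 150
No arrangement into 7 shelves stays within capacity, so 8 is optimal.

8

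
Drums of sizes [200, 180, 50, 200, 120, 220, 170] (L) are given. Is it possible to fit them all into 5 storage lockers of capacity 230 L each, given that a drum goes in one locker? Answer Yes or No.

No

Total = 1140 L; ⌈1140/230⌉ = 5.
6 drums each exceed half the capacity and cannot share a locker, forcing at least 6 storage lockers.
At least 6 storage lockers are required, but only 5 are allowed.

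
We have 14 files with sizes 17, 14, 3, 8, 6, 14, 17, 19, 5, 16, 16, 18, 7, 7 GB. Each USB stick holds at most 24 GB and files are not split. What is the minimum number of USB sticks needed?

Total = 19 + 18 + 17 + 17 + 16 + 16 + 14 + 14 + 8 + 7 + 7 + 6 + 5 + 3 = 167 GB.
Lower bound: ⌈167/24⌉ = 7 USB sticks.
Also, 8 files each exceed 12 GB, and no two of those can share a USB stick, so at least 8 USB sticks are needed.
A packing using 8 USB sticks:
  USB stick 1: 19 + 5 = 24
  USB stick 2: 18 + 6 = 24
  USB stick 3: 17 + 7 = 24
  USB stick 4: 17 + 7 = 24
  USB stick 5: 16 + 8 = 24
  USB stick 6: 16 + 3 = 19
  USB stick 7: 14 = 14
  USB stick 8: 14 = 14
This matches the lower bound, so 8 is optimal.

8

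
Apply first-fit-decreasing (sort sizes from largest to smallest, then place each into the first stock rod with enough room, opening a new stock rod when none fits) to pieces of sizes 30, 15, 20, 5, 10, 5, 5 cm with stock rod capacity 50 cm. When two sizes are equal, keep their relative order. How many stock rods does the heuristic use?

2

Sorted descending: 30, 20, 15, 10, 5, 5, 5.
  30 → stock rod 1 (new)  [load 30/50]
  20 → stock rod 1  [load 50/50]
  15 → stock rod 2 (new)  [load 15/50]
  10 → stock rod 2  [load 25/50]
  5 → stock rod 2  [load 30/50]
  5 → stock rod 2  [load 35/50]
  5 → stock rod 2  [load 40/50]
2 stock rods opened.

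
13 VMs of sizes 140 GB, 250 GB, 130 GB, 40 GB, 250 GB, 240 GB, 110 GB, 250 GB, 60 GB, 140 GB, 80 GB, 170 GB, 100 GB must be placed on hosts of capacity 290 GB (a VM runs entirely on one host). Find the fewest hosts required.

Total = 250 + 250 + 250 + 240 + 170 + 140 + 140 + 130 + 110 + 100 + 80 + 60 + 40 = 1960 GB.
Lower bound: ⌈1960/290⌉ = 7 hosts.
A packing using 8 hosts:
  host 1: 250 + 40 = 290
  host 2: 250 = 250
  host 3: 250 = 250
  host 4: 240 = 240
  host 5: 170 + 110 = 280
  host 6: 140 + 140 = 280
  host 7: 130 + 100 + 60 = 290
  host 8: 80 = 80
No arrangement into 7 hosts stays within capacity, so 8 is optimal.

8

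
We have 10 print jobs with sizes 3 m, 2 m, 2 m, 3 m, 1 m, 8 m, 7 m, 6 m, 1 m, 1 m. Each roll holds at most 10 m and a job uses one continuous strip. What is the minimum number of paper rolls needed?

4

Total = 8 + 7 + 6 + 3 + 3 + 2 + 2 + 1 + 1 + 1 = 34 m.
Lower bound: ⌈34/10⌉ = 4 paper rolls.
A packing using 4 paper rolls:
  roll 1: 8 + 2 = 10
  roll 2: 7 + 3 = 10
  roll 3: 6 + 3 + 1 = 10
  roll 4: 2 + 1 + 1 = 4
This matches the lower bound, so 4 is optimal.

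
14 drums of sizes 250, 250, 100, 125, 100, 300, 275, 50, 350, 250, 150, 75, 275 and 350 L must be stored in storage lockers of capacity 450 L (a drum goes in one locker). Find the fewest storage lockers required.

8

Total = 350 + 350 + 300 + 275 + 275 + 250 + 250 + 250 + 150 + 125 + 100 + 100 + 75 + 50 = 2900 L.
Lower bound: ⌈2900/450⌉ = 7 storage lockers.
Also, 8 drums each exceed 225 L, and no two of those can share a locker, so at least 8 storage lockers are needed.
A packing using 8 storage lockers:
  locker 1: 350 + 100 = 450
  locker 2: 350 + 100 = 450
  locker 3: 300 + 150 = 450
  locker 4: 275 + 125 + 50 = 450
  locker 5: 275 + 75 = 350
  locker 6: 250 = 250
  locker 7: 250 = 250
  locker 8: 250 = 250
This matches the lower bound, so 8 is optimal.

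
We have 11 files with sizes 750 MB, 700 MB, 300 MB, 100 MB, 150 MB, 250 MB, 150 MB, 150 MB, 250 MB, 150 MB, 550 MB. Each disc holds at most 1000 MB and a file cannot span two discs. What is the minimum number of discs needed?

Total = 750 + 700 + 550 + 300 + 250 + 250 + 150 + 150 + 150 + 150 + 100 = 3500 MB.
Lower bound: ⌈3500/1000⌉ = 4 discs.
A packing using 4 discs:
  disc 1: 750 + 250 = 1000
  disc 2: 700 + 300 = 1000
  disc 3: 550 + 250 + 150 = 950
  disc 4: 150 + 150 + 150 + 100 = 550
This matches the lower bound, so 4 is optimal.

4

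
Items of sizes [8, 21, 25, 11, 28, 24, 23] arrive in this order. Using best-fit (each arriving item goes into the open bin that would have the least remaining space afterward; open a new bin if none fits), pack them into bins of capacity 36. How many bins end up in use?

5

  8 → bin 1 (new)  [load 8/36]
  21 → bin 1  [load 29/36]
  25 → bin 2 (new)  [load 25/36]
  11 → bin 2  [load 36/36]
  28 → bin 3 (new)  [load 28/36]
  24 → bin 4 (new)  [load 24/36]
  23 → bin 5 (new)  [load 23/36]
5 bins opened.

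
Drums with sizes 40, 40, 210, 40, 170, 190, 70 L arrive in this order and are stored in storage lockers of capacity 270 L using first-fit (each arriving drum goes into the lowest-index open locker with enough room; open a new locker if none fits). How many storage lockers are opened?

4

  40 → locker 1 (new)  [load 40/270]
  40 → locker 1  [load 80/270]
  210 → locker 2 (new)  [load 210/270]
  40 → locker 1  [load 120/270]
  170 → locker 3 (new)  [load 170/270]
  190 → locker 4 (new)  [load 190/270]
  70 → locker 1  [load 190/270]
4 storage lockers opened.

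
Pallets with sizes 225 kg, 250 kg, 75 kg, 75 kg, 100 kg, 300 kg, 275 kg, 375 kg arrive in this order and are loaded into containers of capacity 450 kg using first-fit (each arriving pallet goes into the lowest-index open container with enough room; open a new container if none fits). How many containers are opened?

  225 → container 1 (new)  [load 225/450]
  250 → container 2 (new)  [load 250/450]
  75 → container 1  [load 300/450]
  75 → container 1  [load 375/450]
  100 → container 2  [load 350/450]
  300 → container 3 (new)  [load 300/450]
  275 → container 4 (new)  [load 275/450]
  375 → container 5 (new)  [load 375/450]
5 containers opened.

5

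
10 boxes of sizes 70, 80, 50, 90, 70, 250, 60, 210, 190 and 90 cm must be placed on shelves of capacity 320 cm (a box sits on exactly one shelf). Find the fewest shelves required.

4

Total = 250 + 210 + 190 + 90 + 90 + 80 + 70 + 70 + 60 + 50 = 1160 cm.
Lower bound: ⌈1160/320⌉ = 4 shelves.
A packing using 4 shelves:
  shelf 1: 250 + 70 = 320
  shelf 2: 210 + 90 = 300
  shelf 3: 190 + 90 = 280
  shelf 4: 80 + 70 + 60 + 50 = 260
This matches the lower bound, so 4 is optimal.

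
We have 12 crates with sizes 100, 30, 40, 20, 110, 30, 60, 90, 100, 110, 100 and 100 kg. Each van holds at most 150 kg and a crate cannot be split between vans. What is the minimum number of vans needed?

Total = 110 + 110 + 100 + 100 + 100 + 100 + 90 + 60 + 40 + 30 + 30 + 20 = 890 kg.
Lower bound: ⌈890/150⌉ = 6 vans.
Also, 7 crates each exceed 75 kg, and no two of those can share a van, so at least 7 vans are needed.
A packing using 7 vans:
  van 1: 110 + 40 = 150
  van 2: 110 + 30 = 140
  van 3: 100 + 30 + 20 = 150
  van 4: 100 = 100
  van 5: 100 = 100
  van 6: 100 = 100
  van 7: 90 + 60 = 150
This matches the lower bound, so 7 is optimal.

7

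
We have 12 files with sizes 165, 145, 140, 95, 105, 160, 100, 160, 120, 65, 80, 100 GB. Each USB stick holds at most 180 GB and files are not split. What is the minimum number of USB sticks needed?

Total = 165 + 160 + 160 + 145 + 140 + 120 + 105 + 100 + 100 + 95 + 80 + 65 = 1435 GB.
Lower bound: ⌈1435/180⌉ = 8 USB sticks.
Also, 10 files each exceed 90 GB, and no two of those can share a USB stick, so at least 10 USB sticks are needed.
A packing using 10 USB sticks:
  USB stick 1: 165 = 165
  USB stick 2: 160 = 160
  USB stick 3: 160 = 160
  USB stick 4: 145 = 145
  USB stick 5: 140 = 140
  USB stick 6: 120 = 120
  USB stick 7: 105 + 65 = 170
  USB stick 8: 100 + 80 = 180
  USB stick 9: 100 = 100
  USB stick 10: 95 = 95
This matches the lower bound, so 10 is optimal.

10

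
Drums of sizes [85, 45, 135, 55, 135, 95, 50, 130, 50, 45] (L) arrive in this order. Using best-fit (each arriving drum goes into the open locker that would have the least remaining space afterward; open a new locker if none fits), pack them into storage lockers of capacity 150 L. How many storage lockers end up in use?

  85 → locker 1 (new)  [load 85/150]
  45 → locker 1  [load 130/150]
  135 → locker 2 (new)  [load 135/150]
  55 → locker 3 (new)  [load 55/150]
  135 → locker 4 (new)  [load 135/150]
  95 → locker 3  [load 150/150]
  50 → locker 5 (new)  [load 50/150]
  130 → locker 6 (new)  [load 130/150]
  50 → locker 5  [load 100/150]
  45 → locker 5  [load 145/150]
6 storage lockers opened.

6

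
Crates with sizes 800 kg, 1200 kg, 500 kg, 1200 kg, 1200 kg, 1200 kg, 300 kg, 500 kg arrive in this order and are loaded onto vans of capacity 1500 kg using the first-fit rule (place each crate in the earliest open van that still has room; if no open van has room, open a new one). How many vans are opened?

  800 → van 1 (new)  [load 800/1500]
  1200 → van 2 (new)  [load 1200/1500]
  500 → van 1  [load 1300/1500]
  1200 → van 3 (new)  [load 1200/1500]
  1200 → van 4 (new)  [load 1200/1500]
  1200 → van 5 (new)  [load 1200/1500]
  300 → van 2  [load 1500/1500]
  500 → van 6 (new)  [load 500/1500]
6 vans opened.

6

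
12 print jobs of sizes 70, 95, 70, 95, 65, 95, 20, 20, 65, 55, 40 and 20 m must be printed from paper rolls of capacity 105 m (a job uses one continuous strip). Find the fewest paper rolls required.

Total = 95 + 95 + 95 + 70 + 70 + 65 + 65 + 55 + 40 + 20 + 20 + 20 = 710 m.
Lower bound: ⌈710/105⌉ = 7 paper rolls.
Also, 8 print jobs each exceed 105/2 m, and no two of those can share a roll, so at least 8 paper rolls are needed.
A packing using 8 paper rolls:
  roll 1: 95 = 95
  roll 2: 95 = 95
  roll 3: 95 = 95
  roll 4: 70 + 20 = 90
  roll 5: 70 + 20 = 90
  roll 6: 65 + 40 = 105
  roll 7: 65 + 20 = 85
  roll 8: 55 = 55
This matches the lower bound, so 8 is optimal.

8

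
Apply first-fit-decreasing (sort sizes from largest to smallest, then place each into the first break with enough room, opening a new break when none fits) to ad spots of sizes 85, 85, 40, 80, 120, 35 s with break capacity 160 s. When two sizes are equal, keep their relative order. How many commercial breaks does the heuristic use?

Sorted descending: 120, 85, 85, 80, 40, 35.
  120 → break 1 (new)  [load 120/160]
  85 → break 2 (new)  [load 85/160]
  85 → break 3 (new)  [load 85/160]
  80 → break 4 (new)  [load 80/160]
  40 → break 1  [load 160/160]
  35 → break 2  [load 120/160]
4 commercial breaks opened.

4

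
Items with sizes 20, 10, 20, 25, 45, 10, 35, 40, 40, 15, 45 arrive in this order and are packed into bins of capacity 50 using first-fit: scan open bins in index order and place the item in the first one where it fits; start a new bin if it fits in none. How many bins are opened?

7

  20 → bin 1 (new)  [load 20/50]
  10 → bin 1  [load 30/50]
  20 → bin 1  [load 50/50]
  25 → bin 2 (new)  [load 25/50]
  45 → bin 3 (new)  [load 45/50]
  10 → bin 2  [load 35/50]
  35 → bin 4 (new)  [load 35/50]
  40 → bin 5 (new)  [load 40/50]
  40 → bin 6 (new)  [load 40/50]
  15 → bin 2  [load 50/50]
  45 → bin 7 (new)  [load 45/50]
7 bins opened.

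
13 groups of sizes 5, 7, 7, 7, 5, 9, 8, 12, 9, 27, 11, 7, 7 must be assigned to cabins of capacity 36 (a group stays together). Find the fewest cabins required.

Total = 27 + 12 + 11 + 9 + 9 + 8 + 7 + 7 + 7 + 7 + 7 + 5 + 5 = 121.
Lower bound: ⌈121/36⌉ = 4 cabins.
A packing using 4 cabins:
  cabin 1: 27 + 9 = 36
  cabin 2: 12 + 11 + 9 = 32
  cabin 3: 8 + 7 + 7 + 7 + 7 = 36
  cabin 4: 7 + 5 + 5 = 17
This matches the lower bound, so 4 is optimal.

4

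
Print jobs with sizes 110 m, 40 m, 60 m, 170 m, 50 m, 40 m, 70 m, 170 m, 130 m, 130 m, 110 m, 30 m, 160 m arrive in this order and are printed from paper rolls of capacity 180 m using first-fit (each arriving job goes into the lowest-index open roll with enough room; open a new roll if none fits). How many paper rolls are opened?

  110 → roll 1 (new)  [load 110/180]
  40 → roll 1  [load 150/180]
  60 → roll 2 (new)  [load 60/180]
  170 → roll 3 (new)  [load 170/180]
  50 → roll 2  [load 110/180]
  40 → roll 2  [load 150/180]
  70 → roll 4 (new)  [load 70/180]
  170 → roll 5 (new)  [load 170/180]
  130 → roll 6 (new)  [load 130/180]
  130 → roll 7 (new)  [load 130/180]
  110 → roll 4  [load 180/180]
  30 → roll 1  [load 180/180]
  160 → roll 8 (new)  [load 160/180]
8 paper rolls opened.

8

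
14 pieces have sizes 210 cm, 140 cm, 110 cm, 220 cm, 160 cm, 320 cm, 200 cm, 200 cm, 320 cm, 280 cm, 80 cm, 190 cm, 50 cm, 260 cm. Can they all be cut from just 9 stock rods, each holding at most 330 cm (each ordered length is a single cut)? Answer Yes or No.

Total = 2740 cm; ⌈2740/330⌉ = 9.
The bound of 9 does not rule out 9, but exhaustive search shows no assignment into 9 stock rods of capacity 330 cm exists — the minimum is 10.

No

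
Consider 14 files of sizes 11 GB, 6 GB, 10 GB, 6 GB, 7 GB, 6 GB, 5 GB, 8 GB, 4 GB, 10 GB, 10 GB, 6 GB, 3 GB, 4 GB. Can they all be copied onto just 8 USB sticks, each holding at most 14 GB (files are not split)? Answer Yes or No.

Yes

A valid assignment using 8 USB sticks:
  USB stick 1: 11 + 3 = 14
  USB stick 2: 10 + 4 = 14
  USB stick 3: 10 + 4 = 14
  USB stick 4: 10 = 10
  USB stick 5: 8 + 6 = 14
  USB stick 6: 7 + 6 = 13
  USB stick 7: 6 + 6 = 12
  USB stick 8: 5 = 5
Every load is within 14 GB, so 8 USB sticks suffice.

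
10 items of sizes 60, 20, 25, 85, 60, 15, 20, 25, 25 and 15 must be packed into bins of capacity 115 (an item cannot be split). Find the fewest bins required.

4

Total = 85 + 60 + 60 + 25 + 25 + 25 + 20 + 20 + 15 + 15 = 350.
Lower bound: ⌈350/115⌉ = 4 bins.
A packing using 4 bins:
  bin 1: 85 + 25 = 110
  bin 2: 60 + 25 + 25 = 110
  bin 3: 60 + 20 + 20 + 15 = 115
  bin 4: 15 = 15
This matches the lower bound, so 4 is optimal.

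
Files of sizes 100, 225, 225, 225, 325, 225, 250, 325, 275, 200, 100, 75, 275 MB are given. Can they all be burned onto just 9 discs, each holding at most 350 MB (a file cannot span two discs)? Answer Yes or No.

No

Total = 2825 MB; ⌈2825/350⌉ = 9.
10 files each exceed half the capacity and cannot share a disc, forcing at least 10 discs.
At least 10 discs are required, but only 9 are allowed.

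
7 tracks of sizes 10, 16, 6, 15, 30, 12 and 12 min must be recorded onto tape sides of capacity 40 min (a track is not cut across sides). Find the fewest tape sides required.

Total = 30 + 16 + 15 + 12 + 12 + 10 + 6 = 101 min.
Lower bound: ⌈101/40⌉ = 3 tape sides.
A packing using 3 tape sides:
  side 1: 30 + 10 = 40
  side 2: 16 + 15 + 6 = 37
  side 3: 12 + 12 = 24
This matches the lower bound, so 3 is optimal.

3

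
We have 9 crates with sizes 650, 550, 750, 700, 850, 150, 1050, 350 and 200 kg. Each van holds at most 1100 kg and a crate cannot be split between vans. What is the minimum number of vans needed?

Total = 1050 + 850 + 750 + 700 + 650 + 550 + 350 + 200 + 150 = 5250 kg.
Lower bound: ⌈5250/1100⌉ = 5 vans.
A packing using 6 vans:
  van 1: 1050 = 1050
  van 2: 850 + 200 = 1050
  van 3: 750 + 350 = 1100
  van 4: 700 + 150 = 850
  van 5: 650 = 650
  van 6: 550 = 550
No arrangement into 5 vans stays within capacity, so 6 is optimal.

6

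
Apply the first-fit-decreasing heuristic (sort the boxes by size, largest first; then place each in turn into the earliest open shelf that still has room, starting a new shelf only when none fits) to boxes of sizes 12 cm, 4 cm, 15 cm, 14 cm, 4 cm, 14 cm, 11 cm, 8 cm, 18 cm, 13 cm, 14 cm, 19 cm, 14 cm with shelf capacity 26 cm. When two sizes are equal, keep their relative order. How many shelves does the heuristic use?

Sorted descending: 19, 18, 15, 14, 14, 14, 14, 13, 12, 11, 8, 4, 4.
  19 → shelf 1 (new)  [load 19/26]
  18 → shelf 2 (new)  [load 18/26]
  15 → shelf 3 (new)  [load 15/26]
  14 → shelf 4 (new)  [load 14/26]
  14 → shelf 5 (new)  [load 14/26]
  14 → shelf 6 (new)  [load 14/26]
  14 → shelf 7 (new)  [load 14/26]
  13 → shelf 8 (new)  [load 13/26]
  12 → shelf 4  [load 26/26]
  11 → shelf 3  [load 26/26]
  8 → shelf 2  [load 26/26]
  4 → shelf 1  [load 23/26]
  4 → shelf 5  [load 18/26]
8 shelves opened.

8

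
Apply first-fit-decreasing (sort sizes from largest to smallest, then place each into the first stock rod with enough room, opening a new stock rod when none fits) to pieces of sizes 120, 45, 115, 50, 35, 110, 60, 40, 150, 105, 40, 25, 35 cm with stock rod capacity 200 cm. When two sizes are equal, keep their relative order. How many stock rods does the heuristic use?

Sorted descending: 150, 120, 115, 110, 105, 60, 50, 45, 40, 40, 35, 35, 25.
  150 → stock rod 1 (new)  [load 150/200]
  120 → stock rod 2 (new)  [load 120/200]
  115 → stock rod 3 (new)  [load 115/200]
  110 → stock rod 4 (new)  [load 110/200]
  105 → stock rod 5 (new)  [load 105/200]
  60 → stock rod 2  [load 180/200]
  50 → stock rod 1  [load 200/200]
  45 → stock rod 3  [load 160/200]
  40 → stock rod 3  [load 200/200]
  40 → stock rod 4  [load 150/200]
  35 → stock rod 4  [load 185/200]
  35 → stock rod 5  [load 140/200]
  25 → stock rod 5  [load 165/200]
5 stock rods opened.

5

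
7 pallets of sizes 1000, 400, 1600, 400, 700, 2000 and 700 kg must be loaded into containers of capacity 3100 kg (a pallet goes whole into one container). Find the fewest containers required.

Total = 2000 + 1600 + 1000 + 700 + 700 + 400 + 400 = 6800 kg.
Lower bound: ⌈6800/3100⌉ = 3 containers.
A packing using 3 containers:
  container 1: 2000 + 1000 = 3000
  container 2: 1600 + 700 + 700 = 3000
  container 3: 400 + 400 = 800
This matches the lower bound, so 3 is optimal.

3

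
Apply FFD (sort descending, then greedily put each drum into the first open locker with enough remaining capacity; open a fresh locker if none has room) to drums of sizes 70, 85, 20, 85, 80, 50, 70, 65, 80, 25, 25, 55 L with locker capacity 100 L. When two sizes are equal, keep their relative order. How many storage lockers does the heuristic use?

9

Sorted descending: 85, 85, 80, 80, 70, 70, 65, 55, 50, 25, 25, 20.
  85 → locker 1 (new)  [load 85/100]
  85 → locker 2 (new)  [load 85/100]
  80 → locker 3 (new)  [load 80/100]
  80 → locker 4 (new)  [load 80/100]
  70 → locker 5 (new)  [load 70/100]
  70 → locker 6 (new)  [load 70/100]
  65 → locker 7 (new)  [load 65/100]
  55 → locker 8 (new)  [load 55/100]
  50 → locker 9 (new)  [load 50/100]
  25 → locker 5  [load 95/100]
  25 → locker 6  [load 95/100]
  20 → locker 3  [load 100/100]
9 storage lockers opened.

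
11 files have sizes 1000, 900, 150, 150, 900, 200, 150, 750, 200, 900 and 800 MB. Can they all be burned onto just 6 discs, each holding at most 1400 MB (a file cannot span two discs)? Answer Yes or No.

Yes

A valid assignment using 6 discs:
  disc 1: 1000 + 200 + 200 = 1400
  disc 2: 900 + 150 + 150 + 150 = 1350
  disc 3: 900 = 900
  disc 4: 900 = 900
  disc 5: 800 = 800
  disc 6: 750 = 750
Every load is within 1400 MB, so 6 discs suffice.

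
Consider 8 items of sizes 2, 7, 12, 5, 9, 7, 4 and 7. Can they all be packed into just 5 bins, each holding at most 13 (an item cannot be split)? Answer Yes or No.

A valid assignment using 5 bins:
  bin 1: 12 = 12
  bin 2: 9 + 4 = 13
  bin 3: 7 + 5 = 12
  bin 4: 7 + 2 = 9
  bin 5: 7 = 7
Every load is within 13, so 5 bins suffice.

Yes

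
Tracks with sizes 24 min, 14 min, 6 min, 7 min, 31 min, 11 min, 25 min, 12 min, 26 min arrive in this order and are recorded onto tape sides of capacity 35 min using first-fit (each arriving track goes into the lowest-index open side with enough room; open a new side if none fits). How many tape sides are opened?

6

  24 → side 1 (new)  [load 24/35]
  14 → side 2 (new)  [load 14/35]
  6 → side 1  [load 30/35]
  7 → side 2  [load 21/35]
  31 → side 3 (new)  [load 31/35]
  11 → side 2  [load 32/35]
  25 → side 4 (new)  [load 25/35]
  12 → side 5 (new)  [load 12/35]
  26 → side 6 (new)  [load 26/35]
6 tape sides opened.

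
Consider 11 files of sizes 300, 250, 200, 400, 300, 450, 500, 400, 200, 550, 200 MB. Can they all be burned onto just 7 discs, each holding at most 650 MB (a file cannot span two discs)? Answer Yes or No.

Yes

A valid assignment using 7 discs:
  disc 1: 550 = 550
  disc 2: 500 = 500
  disc 3: 450 + 200 = 650
  disc 4: 400 + 250 = 650
  disc 5: 400 + 200 = 600
  disc 6: 300 + 300 = 600
  disc 7: 200 = 200
Every load is within 650 MB, so 7 discs suffice.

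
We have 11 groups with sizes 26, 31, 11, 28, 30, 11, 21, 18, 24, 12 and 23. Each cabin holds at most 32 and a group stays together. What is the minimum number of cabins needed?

9

Total = 31 + 30 + 28 + 26 + 24 + 23 + 21 + 18 + 12 + 11 + 11 = 235.
Lower bound: ⌈235/32⌉ = 8 cabins.
A packing using 9 cabins:
  cabin 1: 31 = 31
  cabin 2: 30 = 30
  cabin 3: 28 = 28
  cabin 4: 26 = 26
  cabin 5: 24 = 24
  cabin 6: 23 = 23
  cabin 7: 21 + 11 = 32
  cabin 8: 18 + 12 = 30
  cabin 9: 11 = 11
No arrangement into 8 cabins stays within capacity, so 9 is optimal.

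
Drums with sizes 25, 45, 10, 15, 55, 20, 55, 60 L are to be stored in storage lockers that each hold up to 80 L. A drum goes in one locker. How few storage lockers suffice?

4

Total = 60 + 55 + 55 + 45 + 25 + 20 + 15 + 10 = 285 L.
Lower bound: ⌈285/80⌉ = 4 storage lockers.
A packing using 4 storage lockers:
  locker 1: 60 + 20 = 80
  locker 2: 55 + 25 = 80
  locker 3: 55 + 15 + 10 = 80
  locker 4: 45 = 45
This matches the lower bound, so 4 is optimal.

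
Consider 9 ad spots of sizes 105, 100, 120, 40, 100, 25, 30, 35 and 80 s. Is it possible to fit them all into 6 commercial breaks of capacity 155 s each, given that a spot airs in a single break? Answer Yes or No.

Yes

A valid assignment using 5 commercial breaks:
  break 1: 120 + 35 = 155
  break 2: 105 + 40 = 145
  break 3: 100 + 30 + 25 = 155
  break 4: 100 = 100
  break 5: 80 = 80
That uses only 5 ≤ 6, so 6 commercial breaks are enough.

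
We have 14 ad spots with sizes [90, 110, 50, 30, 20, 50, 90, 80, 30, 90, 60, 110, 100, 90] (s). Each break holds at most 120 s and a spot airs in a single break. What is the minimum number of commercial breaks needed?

10

Total = 110 + 110 + 100 + 90 + 90 + 90 + 90 + 80 + 60 + 50 + 50 + 30 + 30 + 20 = 1000 s.
Lower bound: ⌈1000/120⌉ = 9 commercial breaks.
A packing using 10 commercial breaks:
  break 1: 110 = 110
  break 2: 110 = 110
  break 3: 100 + 20 = 120
  break 4: 90 + 30 = 120
  break 5: 90 + 30 = 120
  break 6: 90 = 90
  break 7: 90 = 90
  break 8: 80 = 80
  break 9: 60 + 50 = 110
  break 10: 50 = 50
No arrangement into 9 commercial breaks stays within capacity, so 10 is optimal.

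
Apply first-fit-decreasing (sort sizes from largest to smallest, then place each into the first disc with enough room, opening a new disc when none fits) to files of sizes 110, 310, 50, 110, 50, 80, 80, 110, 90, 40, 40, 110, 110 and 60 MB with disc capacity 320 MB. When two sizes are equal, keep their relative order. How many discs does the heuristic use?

Sorted descending: 310, 110, 110, 110, 110, 110, 90, 80, 80, 60, 50, 50, 40, 40.
  310 → disc 1 (new)  [load 310/320]
  110 → disc 2 (new)  [load 110/320]
  110 → disc 2  [load 220/320]
  110 → disc 3 (new)  [load 110/320]
  110 → disc 3  [load 220/320]
  110 → disc 4 (new)  [load 110/320]
  90 → disc 2  [load 310/320]
  80 → disc 3  [load 300/320]
  80 → disc 4  [load 190/320]
  60 → disc 4  [load 250/320]
  50 → disc 4  [load 300/320]
  50 → disc 5 (new)  [load 50/320]
  40 → disc 5  [load 90/320]
  40 → disc 5  [load 130/320]
5 discs opened.

5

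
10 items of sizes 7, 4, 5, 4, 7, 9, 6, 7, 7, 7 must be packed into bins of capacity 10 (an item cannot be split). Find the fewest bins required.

Total = 9 + 7 + 7 + 7 + 7 + 7 + 6 + 5 + 4 + 4 = 63.
Lower bound: ⌈63/10⌉ = 7 bins.
A packing using 8 bins:
  bin 1: 9 = 9
  bin 2: 7 = 7
  bin 3: 7 = 7
  bin 4: 7 = 7
  bin 5: 7 = 7
  bin 6: 7 = 7
  bin 7: 6 + 4 = 10
  bin 8: 5 + 4 = 9
No arrangement into 7 bins stays within capacity, so 8 is optimal.

8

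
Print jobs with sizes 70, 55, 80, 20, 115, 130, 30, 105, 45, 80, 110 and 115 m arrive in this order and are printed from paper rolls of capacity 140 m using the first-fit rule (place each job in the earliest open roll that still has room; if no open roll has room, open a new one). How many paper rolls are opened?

  70 → roll 1 (new)  [load 70/140]
  55 → roll 1  [load 125/140]
  80 → roll 2 (new)  [load 80/140]
  20 → roll 2  [load 100/140]
  115 → roll 3 (new)  [load 115/140]
  130 → roll 4 (new)  [load 130/140]
  30 → roll 2  [load 130/140]
  105 → roll 5 (new)  [load 105/140]
  45 → roll 6 (new)  [load 45/140]
  80 → roll 6  [load 125/140]
  110 → roll 7 (new)  [load 110/140]
  115 → roll 8 (new)  [load 115/140]
8 paper rolls opened.

8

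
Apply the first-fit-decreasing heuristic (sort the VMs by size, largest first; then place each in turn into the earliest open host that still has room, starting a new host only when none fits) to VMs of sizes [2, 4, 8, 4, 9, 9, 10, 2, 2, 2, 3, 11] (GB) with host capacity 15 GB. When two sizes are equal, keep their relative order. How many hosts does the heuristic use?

5

Sorted descending: 11, 10, 9, 9, 8, 4, 4, 3, 2, 2, 2, 2.
  11 → host 1 (new)  [load 11/15]
  10 → host 2 (new)  [load 10/15]
  9 → host 3 (new)  [load 9/15]
  9 → host 4 (new)  [load 9/15]
  8 → host 5 (new)  [load 8/15]
  4 → host 1  [load 15/15]
  4 → host 2  [load 14/15]
  3 → host 3  [load 12/15]
  2 → host 3  [load 14/15]
  2 → host 4  [load 11/15]
  2 → host 4  [load 13/15]
  2 → host 4  [load 15/15]
5 hosts opened.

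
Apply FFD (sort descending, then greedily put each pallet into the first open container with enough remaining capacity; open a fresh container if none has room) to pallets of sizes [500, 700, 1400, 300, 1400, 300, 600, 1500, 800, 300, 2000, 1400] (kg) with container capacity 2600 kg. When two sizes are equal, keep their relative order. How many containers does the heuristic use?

Sorted descending: 2000, 1500, 1400, 1400, 1400, 800, 700, 600, 500, 300, 300, 300.
  2000 → container 1 (new)  [load 2000/2600]
  1500 → container 2 (new)  [load 1500/2600]
  1400 → container 3 (new)  [load 1400/2600]
  1400 → container 4 (new)  [load 1400/2600]
  1400 → container 5 (new)  [load 1400/2600]
  800 → container 2  [load 2300/2600]
  700 → container 3  [load 2100/2600]
  600 → container 1  [load 2600/2600]
  500 → container 3  [load 2600/2600]
  300 → container 2  [load 2600/2600]
  300 → container 4  [load 1700/2600]
  300 → container 4  [load 2000/2600]
5 containers opened.

5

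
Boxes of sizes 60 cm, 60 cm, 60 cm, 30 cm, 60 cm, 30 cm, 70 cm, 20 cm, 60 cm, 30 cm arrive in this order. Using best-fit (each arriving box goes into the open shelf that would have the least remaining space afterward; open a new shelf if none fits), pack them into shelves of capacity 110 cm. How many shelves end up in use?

6

  60 → shelf 1 (new)  [load 60/110]
  60 → shelf 2 (new)  [load 60/110]
  60 → shelf 3 (new)  [load 60/110]
  30 → shelf 1  [load 90/110]
  60 → shelf 4 (new)  [load 60/110]
  30 → shelf 2  [load 90/110]
  70 → shelf 5 (new)  [load 70/110]
  20 → shelf 1  [load 110/110]
  60 → shelf 6 (new)  [load 60/110]
  30 → shelf 5  [load 100/110]
6 shelves opened.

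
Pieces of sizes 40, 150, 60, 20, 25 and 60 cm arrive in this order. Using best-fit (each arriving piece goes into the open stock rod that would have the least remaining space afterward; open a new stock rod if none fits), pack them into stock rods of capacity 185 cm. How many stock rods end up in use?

  40 → stock rod 1 (new)  [load 40/185]
  150 → stock rod 2 (new)  [load 150/185]
  60 → stock rod 1  [load 100/185]
  20 → stock rod 2  [load 170/185]
  25 → stock rod 1  [load 125/185]
  60 → stock rod 1  [load 185/185]
2 stock rods opened.

2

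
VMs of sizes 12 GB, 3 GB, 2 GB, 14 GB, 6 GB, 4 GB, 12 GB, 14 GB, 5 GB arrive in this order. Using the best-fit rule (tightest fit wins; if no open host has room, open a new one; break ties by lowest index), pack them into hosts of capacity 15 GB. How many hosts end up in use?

6

  12 → host 1 (new)  [load 12/15]
  3 → host 1  [load 15/15]
  2 → host 2 (new)  [load 2/15]
  14 → host 3 (new)  [load 14/15]
  6 → host 2  [load 8/15]
  4 → host 2  [load 12/15]
  12 → host 4 (new)  [load 12/15]
  14 → host 5 (new)  [load 14/15]
  5 → host 6 (new)  [load 5/15]
6 hosts opened.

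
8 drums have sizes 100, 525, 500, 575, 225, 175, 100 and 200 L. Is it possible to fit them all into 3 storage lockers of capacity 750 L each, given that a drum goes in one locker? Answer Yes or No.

Total = 2400 L; ⌈2400/750⌉ = 4.
At least 4 storage lockers are required, but only 3 are allowed.

No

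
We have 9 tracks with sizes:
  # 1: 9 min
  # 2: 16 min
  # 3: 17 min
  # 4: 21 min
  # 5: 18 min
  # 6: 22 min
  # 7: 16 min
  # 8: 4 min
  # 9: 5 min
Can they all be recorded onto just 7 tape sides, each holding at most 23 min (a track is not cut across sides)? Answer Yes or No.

A valid assignment using 7 tape sides:
  side 1: 22 = 22
  side 2: 21 = 21
  side 3: 18 + 5 = 23
  side 4: 17 + 4 = 21
  side 5: 16 = 16
  side 6: 16 = 16
  side 7: 9 = 9
Every load is within 23 min, so 7 tape sides suffice.

Yes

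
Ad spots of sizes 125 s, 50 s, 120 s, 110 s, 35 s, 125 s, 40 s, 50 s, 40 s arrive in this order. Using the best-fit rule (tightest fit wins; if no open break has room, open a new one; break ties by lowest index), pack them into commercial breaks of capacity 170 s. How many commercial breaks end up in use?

5

  125 → break 1 (new)  [load 125/170]
  50 → break 2 (new)  [load 50/170]
  120 → break 2  [load 170/170]
  110 → break 3 (new)  [load 110/170]
  35 → break 1  [load 160/170]
  125 → break 4 (new)  [load 125/170]
  40 → break 4  [load 165/170]
  50 → break 3  [load 160/170]
  40 → break 5 (new)  [load 40/170]
5 commercial breaks opened.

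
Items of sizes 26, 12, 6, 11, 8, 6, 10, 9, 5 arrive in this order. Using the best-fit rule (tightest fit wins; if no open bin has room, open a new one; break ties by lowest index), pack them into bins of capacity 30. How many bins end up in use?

4

  26 → bin 1 (new)  [load 26/30]
  12 → bin 2 (new)  [load 12/30]
  6 → bin 2  [load 18/30]
  11 → bin 2  [load 29/30]
  8 → bin 3 (new)  [load 8/30]
  6 → bin 3  [load 14/30]
  10 → bin 3  [load 24/30]
  9 → bin 4 (new)  [load 9/30]
  5 → bin 3  [load 29/30]
4 bins opened.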